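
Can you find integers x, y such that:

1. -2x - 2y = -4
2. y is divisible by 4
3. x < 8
Yes

Take x = 2, y = 0. Substituting into each constraint:
  (1) -2(2) - 2(0) = -4 ✓
  (2) 0 = 4 × 0, remainder 0 ✓
  (3) 2 < 8 ✓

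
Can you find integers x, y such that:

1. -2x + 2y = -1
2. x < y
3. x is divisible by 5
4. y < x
No

Even the single constraint (-2x + 2y = -1) is infeasible over the integers.

  - -2x + 2y = -1: every term on the left is divisible by 2, so the LHS ≡ 0 (mod 2), but the RHS -1 is not — no integer solution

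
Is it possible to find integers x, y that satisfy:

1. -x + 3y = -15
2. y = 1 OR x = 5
Yes

Take x = 18, y = 1. Substituting into each constraint:
  (1) (-18) + 3(1) = -15 ✓
  (2) y = 1, target 1 ✓ (first branch holds)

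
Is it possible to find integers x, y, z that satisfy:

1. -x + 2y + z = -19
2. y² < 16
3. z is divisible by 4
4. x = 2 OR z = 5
No

A contradictory subset is {-x + 2y + z = -19, z is divisible by 4, x = 2 OR z = 5}. No integer assignment can satisfy these jointly:

  - -x + 2y + z = -19: is a linear equation tying the variables together
  - z is divisible by 4: restricts z to multiples of 4
  - x = 2 OR z = 5: forces a choice: either x = 2 or z = 5

Split on the disjunction (x = 2 OR z = 5):
  • If x = 2: with x = 2, writing z = 4z', every remaining term of the linear equation is divisible by 2, so the left side is ≡ 0 (mod 2); but the right side -17 ≡ 1 (mod 2). No integers can satisfy it.
  • If z = 5: this contradicts the divisibility constraint — 5 is not a multiple of 4.
Both branches are infeasible, so the system has no integer solution.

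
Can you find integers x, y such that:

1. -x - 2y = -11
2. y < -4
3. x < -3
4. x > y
No

A contradictory subset is {-x - 2y = -11, y < -4, x < -3}. No integer assignment can satisfy these jointly:

  - -x - 2y = -11: is a linear equation tying the variables together
  - y < -4: bounds one variable relative to a constant
  - x < -3: bounds one variable relative to a constant

Range argument: with x ∈ [−∞, -4], y ∈ [−∞, -5], the left side of the equation is at least 14, but the right side is -11 < 14. No integer solution exists.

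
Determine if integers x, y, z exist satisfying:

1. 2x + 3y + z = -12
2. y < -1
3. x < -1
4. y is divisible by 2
Yes

Take x = -3, y = -2, z = 0. Substituting into each constraint:
  (1) 2(-3) + 3(-2) + 0 = -12 ✓
  (2) -2 < -1 ✓
  (3) -3 < -1 ✓
  (4) -2 = 2 × -1, remainder 0 ✓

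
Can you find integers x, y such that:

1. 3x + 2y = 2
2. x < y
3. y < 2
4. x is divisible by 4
Yes

Take x = 0, y = 1. Substituting into each constraint:
  (1) 3(0) + 2(1) = 2 ✓
  (2) 0 < 1 ✓
  (3) 1 < 2 ✓
  (4) 0 = 4 × 0, remainder 0 ✓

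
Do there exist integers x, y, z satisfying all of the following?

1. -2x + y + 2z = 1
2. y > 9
Yes

Take x = 5, y = 11, z = 0. Substituting into each constraint:
  (1) -2(5) + 11 + 2(0) = 1 ✓
  (2) 11 > 9 ✓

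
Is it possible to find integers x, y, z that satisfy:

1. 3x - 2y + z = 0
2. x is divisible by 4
Yes

Take x = 0, y = 0, z = 0. Substituting into each constraint:
  (1) 3(0) - 2(0) + 0 = 0 ✓
  (2) 0 = 4 × 0, remainder 0 ✓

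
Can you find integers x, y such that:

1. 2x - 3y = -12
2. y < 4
Yes

Take x = -3, y = 2. Substituting into each constraint:
  (1) 2(-3) - 3(2) = -12 ✓
  (2) 2 < 4 ✓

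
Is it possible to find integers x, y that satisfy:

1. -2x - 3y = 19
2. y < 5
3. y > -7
Yes

Take x = -2, y = -5. Substituting into each constraint:
  (1) -2(-2) - 3(-5) = 19 ✓
  (2) -5 < 5 ✓
  (3) -5 > -7 ✓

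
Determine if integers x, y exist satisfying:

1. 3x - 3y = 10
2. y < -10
No

Even the single constraint (3x - 3y = 10) is infeasible over the integers.

  - 3x - 3y = 10: every term on the left is divisible by 3, so the LHS ≡ 0 (mod 3), but the RHS 10 is not — no integer solution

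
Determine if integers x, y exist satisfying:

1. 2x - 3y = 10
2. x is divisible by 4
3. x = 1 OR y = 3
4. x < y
No

A contradictory subset is {2x - 3y = 10, x = 1 OR y = 3, x < y}. No integer assignment can satisfy these jointly:

  - 2x - 3y = 10: is a linear equation tying the variables together
  - x = 1 OR y = 3: forces a choice: either x = 1 or y = 3
  - x < y: bounds one variable relative to another variable

Split on the disjunction (x = 1 OR y = 3):
  • If x = 1: with x = 1, every remaining term of the linear equation is divisible by 3, so the left side is ≡ 0 (mod 3); but the right side 8 ≡ 2 (mod 3). No integers can satisfy it.
  • If y = 3: with y = 3, every remaining term of the linear equation is divisible by 2, so the left side is ≡ 0 (mod 2); but the right side 19 ≡ 1 (mod 2). No integers can satisfy it.
Both branches are infeasible, so the system has no integer solution.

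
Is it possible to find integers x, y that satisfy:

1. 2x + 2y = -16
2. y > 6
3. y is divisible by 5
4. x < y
Yes

Take x = -18, y = 10. Substituting into each constraint:
  (1) 2(-18) + 2(10) = -16 ✓
  (2) 10 > 6 ✓
  (3) 10 = 5 × 2, remainder 0 ✓
  (4) -18 < 10 ✓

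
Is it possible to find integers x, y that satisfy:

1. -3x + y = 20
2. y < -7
Yes

Take x = -10, y = -10. Substituting into each constraint:
  (1) -3(-10) + (-10) = 20 ✓
  (2) -10 < -7 ✓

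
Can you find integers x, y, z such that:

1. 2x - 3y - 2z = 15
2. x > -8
Yes

Take x = 0, y = 1, z = -9. Substituting into each constraint:
  (1) 2(0) - 3(1) - 2(-9) = 15 ✓
  (2) 0 > -8 ✓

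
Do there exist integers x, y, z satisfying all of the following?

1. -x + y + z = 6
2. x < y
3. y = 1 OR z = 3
Yes

Take x = 0, y = 1, z = 5. Substituting into each constraint:
  (1) 0 + 1 + 5 = 6 ✓
  (2) 0 < 1 ✓
  (3) y = 1, target 1 ✓ (first branch holds)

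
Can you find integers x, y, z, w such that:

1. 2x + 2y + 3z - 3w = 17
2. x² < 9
Yes

Take x = 1, y = 0, z = 0, w = -5. Substituting into each constraint:
  (1) 2(1) + 2(0) + 3(0) - 3(-5) = 17 ✓
  (2) x² = (1)² = 1, and 1 < 9 ✓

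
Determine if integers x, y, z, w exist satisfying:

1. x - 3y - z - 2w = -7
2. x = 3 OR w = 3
Yes

Take x = -1, y = 0, z = 0, w = 3. Substituting into each constraint:
  (1) (-1) - 3(0) + 0 - 2(3) = -7 ✓
  (2) w = 3, target 3 ✓ (second branch holds)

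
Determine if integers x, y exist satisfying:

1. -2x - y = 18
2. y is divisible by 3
Yes

Take x = -9, y = 0. Substituting into each constraint:
  (1) -2(-9) + 0 = 18 ✓
  (2) 0 = 3 × 0, remainder 0 ✓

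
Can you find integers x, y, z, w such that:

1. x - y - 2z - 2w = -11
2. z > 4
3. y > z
Yes

Take x = 5, y = 6, z = 5, w = 0. Substituting into each constraint:
  (1) 5 + (-6) - 2(5) - 2(0) = -11 ✓
  (2) 5 > 4 ✓
  (3) 6 > 5 ✓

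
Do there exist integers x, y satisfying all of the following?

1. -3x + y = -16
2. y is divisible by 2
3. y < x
Yes

Take x = 6, y = 2. Substituting into each constraint:
  (1) -3(6) + 2 = -16 ✓
  (2) 2 = 2 × 1, remainder 0 ✓
  (3) 2 < 6 ✓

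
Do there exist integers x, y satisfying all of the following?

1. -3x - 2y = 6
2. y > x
Yes

Take x = -2, y = 0. Substituting into each constraint:
  (1) -3(-2) - 2(0) = 6 ✓
  (2) 0 > -2 ✓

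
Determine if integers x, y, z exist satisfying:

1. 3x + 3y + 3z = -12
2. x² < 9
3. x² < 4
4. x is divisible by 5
Yes

Take x = 0, y = -4, z = 0. Substituting into each constraint:
  (1) 3(0) + 3(-4) + 3(0) = -12 ✓
  (2) x² = (0)² = 0, and 0 < 9 ✓
  (3) x² = (0)² = 0, and 0 < 4 ✓
  (4) 0 = 5 × 0, remainder 0 ✓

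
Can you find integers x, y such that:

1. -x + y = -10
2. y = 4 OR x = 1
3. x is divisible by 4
No

The full constraint system is jointly infeasible over the integers. Each constraint and what it forces:

  - -x + y = -10: is a linear equation tying the variables together
  - y = 4 OR x = 1: forces a choice: either y = 4 or x = 1
  - x is divisible by 4: restricts x to multiples of 4

Split on the disjunction (y = 4 OR x = 1):
  • If y = 4: with y = 4, writing x = 4x', every remaining term of the linear equation is divisible by 4, so the left side is ≡ 0 (mod 4); but the right side -14 ≡ 2 (mod 4). No integers can satisfy it.
  • If x = 1: this contradicts the divisibility constraint — 1 is not a multiple of 4.
Both branches are infeasible, so the system has no integer solution.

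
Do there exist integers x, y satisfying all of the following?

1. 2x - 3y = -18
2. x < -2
Yes

Take x = -3, y = 4. Substituting into each constraint:
  (1) 2(-3) - 3(4) = -18 ✓
  (2) -3 < -2 ✓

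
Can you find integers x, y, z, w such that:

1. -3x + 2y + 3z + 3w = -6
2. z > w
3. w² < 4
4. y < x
Yes

Take x = 7, y = 6, z = 1, w = 0. Substituting into each constraint:
  (1) -3(7) + 2(6) + 3(1) + 3(0) = -6 ✓
  (2) 1 > 0 ✓
  (3) w² = (0)² = 0, and 0 < 4 ✓
  (4) 6 < 7 ✓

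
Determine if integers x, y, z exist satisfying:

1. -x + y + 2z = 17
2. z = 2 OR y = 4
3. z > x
Yes

Take x = 1, y = 14, z = 2. Substituting into each constraint:
  (1) (-1) + 14 + 2(2) = 17 ✓
  (2) z = 2, target 2 ✓ (first branch holds)
  (3) 2 > 1 ✓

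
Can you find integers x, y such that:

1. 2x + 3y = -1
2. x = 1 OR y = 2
Yes

Take x = 1, y = -1. Substituting into each constraint:
  (1) 2(1) + 3(-1) = -1 ✓
  (2) x = 1, target 1 ✓ (first branch holds)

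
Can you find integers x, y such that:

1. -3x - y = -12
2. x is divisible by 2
Yes

Take x = 0, y = 12. Substituting into each constraint:
  (1) -3(0) + (-12) = -12 ✓
  (2) 0 = 2 × 0, remainder 0 ✓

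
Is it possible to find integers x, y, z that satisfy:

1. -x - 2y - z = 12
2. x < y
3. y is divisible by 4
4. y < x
No

A contradictory subset is {x < y, y < x}. No integer assignment can satisfy these jointly:

  - x < y: bounds one variable relative to another variable
  - y < x: bounds one variable relative to another variable

Direct contradiction: y > x and x > y cannot both hold.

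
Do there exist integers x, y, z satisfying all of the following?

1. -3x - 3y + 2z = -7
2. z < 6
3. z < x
Yes

Take x = 2, y = 1, z = 1. Substituting into each constraint:
  (1) -3(2) - 3(1) + 2(1) = -7 ✓
  (2) 1 < 6 ✓
  (3) 1 < 2 ✓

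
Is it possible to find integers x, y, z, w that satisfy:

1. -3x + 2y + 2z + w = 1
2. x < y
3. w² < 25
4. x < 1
Yes

Take x = -1, y = 0, z = 0, w = -2. Substituting into each constraint:
  (1) -3(-1) + 2(0) + 2(0) + (-2) = 1 ✓
  (2) -1 < 0 ✓
  (3) w² = (-2)² = 4, and 4 < 25 ✓
  (4) -1 < 1 ✓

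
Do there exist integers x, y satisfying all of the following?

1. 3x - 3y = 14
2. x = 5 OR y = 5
No

Even the single constraint (3x - 3y = 14) is infeasible over the integers.

  - 3x - 3y = 14: every term on the left is divisible by 3, so the LHS ≡ 0 (mod 3), but the RHS 14 is not — no integer solution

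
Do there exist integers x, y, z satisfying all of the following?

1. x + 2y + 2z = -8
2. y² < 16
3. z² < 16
Yes

Take x = -8, y = 0, z = 0. Substituting into each constraint:
  (1) (-8) + 2(0) + 2(0) = -8 ✓
  (2) y² = (0)² = 0, and 0 < 16 ✓
  (3) z² = (0)² = 0, and 0 < 16 ✓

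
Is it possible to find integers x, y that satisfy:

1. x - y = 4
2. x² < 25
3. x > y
Yes

Take x = 4, y = 0. Substituting into each constraint:
  (1) 4 + 0 = 4 ✓
  (2) x² = (4)² = 16, and 16 < 25 ✓
  (3) 4 > 0 ✓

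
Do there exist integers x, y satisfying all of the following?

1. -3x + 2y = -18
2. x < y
Yes

Take x = 20, y = 21. Substituting into each constraint:
  (1) -3(20) + 2(21) = -18 ✓
  (2) 20 < 21 ✓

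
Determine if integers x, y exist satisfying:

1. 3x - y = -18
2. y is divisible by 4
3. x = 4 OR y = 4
No

The full constraint system is jointly infeasible over the integers. Each constraint and what it forces:

  - 3x - y = -18: is a linear equation tying the variables together
  - y is divisible by 4: restricts y to multiples of 4
  - x = 4 OR y = 4: forces a choice: either x = 4 or y = 4

Split on the disjunction (x = 4 OR y = 4):
  • If x = 4: with x = 4, writing y = 4y', every remaining term of the linear equation is divisible by 4, so the left side is ≡ 0 (mod 4); but the right side -30 ≡ 2 (mod 4). No integers can satisfy it.
  • If y = 4: with y = 4, every remaining term of the linear equation is divisible by 3, so the left side is ≡ 0 (mod 3); but the right side -14 ≡ 1 (mod 3). No integers can satisfy it.
Both branches are infeasible, so the system has no integer solution.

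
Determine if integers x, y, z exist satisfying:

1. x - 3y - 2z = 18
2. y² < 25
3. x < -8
Yes

Take x = -10, y = 0, z = -14. Substituting into each constraint:
  (1) (-10) - 3(0) - 2(-14) = 18 ✓
  (2) y² = (0)² = 0, and 0 < 25 ✓
  (3) -10 < -8 ✓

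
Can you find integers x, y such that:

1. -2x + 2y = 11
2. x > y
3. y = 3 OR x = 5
No

Even the single constraint (-2x + 2y = 11) is infeasible over the integers.

  - -2x + 2y = 11: every term on the left is divisible by 2, so the LHS ≡ 0 (mod 2), but the RHS 11 is not — no integer solution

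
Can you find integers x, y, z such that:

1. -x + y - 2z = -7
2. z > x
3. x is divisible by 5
Yes

Take x = 0, y = -5, z = 1. Substituting into each constraint:
  (1) 0 + (-5) - 2(1) = -7 ✓
  (2) 1 > 0 ✓
  (3) 0 = 5 × 0, remainder 0 ✓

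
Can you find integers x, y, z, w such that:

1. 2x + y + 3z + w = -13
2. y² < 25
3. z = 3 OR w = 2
Yes

Take x = 0, y = -1, z = 3, w = -21. Substituting into each constraint:
  (1) 2(0) + (-1) + 3(3) + (-21) = -13 ✓
  (2) y² = (-1)² = 1, and 1 < 25 ✓
  (3) z = 3, target 3 ✓ (first branch holds)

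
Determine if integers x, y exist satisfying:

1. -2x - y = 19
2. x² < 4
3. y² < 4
No

The full constraint system is jointly infeasible over the integers. Each constraint and what it forces:

  - -2x - y = 19: is a linear equation tying the variables together
  - x² < 4: restricts x to |x| ≤ 1
  - y² < 4: restricts y to |y| ≤ 1

Range argument: with x ∈ [-1, 1], y ∈ [-1, 1], the left side of the equation is at most 3, but the right side is 19 > 3. No integer solution exists.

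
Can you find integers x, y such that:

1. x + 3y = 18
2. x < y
Yes

Take x = 3, y = 5. Substituting into each constraint:
  (1) 3 + 3(5) = 18 ✓
  (2) 3 < 5 ✓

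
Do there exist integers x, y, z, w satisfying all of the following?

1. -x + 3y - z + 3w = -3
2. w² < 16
Yes

Take x = 3, y = 0, z = 0, w = 0. Substituting into each constraint:
  (1) (-3) + 3(0) + 0 + 3(0) = -3 ✓
  (2) w² = (0)² = 0, and 0 < 16 ✓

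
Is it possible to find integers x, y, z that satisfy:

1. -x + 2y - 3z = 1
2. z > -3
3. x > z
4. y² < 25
Yes

Take x = 0, y = -1, z = -1. Substituting into each constraint:
  (1) 0 + 2(-1) - 3(-1) = 1 ✓
  (2) -1 > -3 ✓
  (3) 0 > -1 ✓
  (4) y² = (-1)² = 1, and 1 < 25 ✓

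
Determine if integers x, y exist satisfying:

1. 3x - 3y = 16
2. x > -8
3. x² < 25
No

Even the single constraint (3x - 3y = 16) is infeasible over the integers.

  - 3x - 3y = 16: every term on the left is divisible by 3, so the LHS ≡ 0 (mod 3), but the RHS 16 is not — no integer solution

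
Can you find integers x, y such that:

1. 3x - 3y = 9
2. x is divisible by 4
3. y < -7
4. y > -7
No

A contradictory subset is {y < -7, y > -7}. No integer assignment can satisfy these jointly:

  - y < -7: bounds one variable relative to a constant
  - y > -7: bounds one variable relative to a constant

Direct contradiction: the bounds on y require y ≥ -6 and y ≤ -8 simultaneously, which is empty.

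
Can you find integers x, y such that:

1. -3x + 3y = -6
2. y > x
No

The full constraint system is jointly infeasible over the integers. Each constraint and what it forces:

  - -3x + 3y = -6: is a linear equation tying the variables together
  - y > x: bounds one variable relative to another variable

From the equation, x − y = 2, i.e. y − x = -2; but y > x requires y − x ≥ 1. Contradiction.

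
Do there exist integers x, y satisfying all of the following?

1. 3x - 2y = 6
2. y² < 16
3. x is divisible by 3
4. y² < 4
No

A contradictory subset is {3x - 2y = 6, x is divisible by 3, y² < 4}. No integer assignment can satisfy these jointly:

  - 3x - 2y = 6: is a linear equation tying the variables together
  - x is divisible by 3: restricts x to multiples of 3
  - y² < 4: restricts y to |y| ≤ 1

The bounds confine y to {-1, 0, 1}. For each value, substitute into the equation:
  • y = -1: the equation gives 3x = 4, so x would not be an integer.
  • y = 0: the equation forces x = 2, but 3 does not divide 2.
  • y = 1: the equation gives 3x = 8, so x would not be an integer.
Every case fails, so no integer solution exists.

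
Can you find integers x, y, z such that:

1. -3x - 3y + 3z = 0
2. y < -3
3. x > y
Yes

Take x = 0, y = -4, z = -4. Substituting into each constraint:
  (1) -3(0) - 3(-4) + 3(-4) = 0 ✓
  (2) -4 < -3 ✓
  (3) 0 > -4 ✓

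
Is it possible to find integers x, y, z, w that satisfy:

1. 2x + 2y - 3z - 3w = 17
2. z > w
Yes

Take x = 10, y = 0, z = 1, w = 0. Substituting into each constraint:
  (1) 2(10) + 2(0) - 3(1) - 3(0) = 17 ✓
  (2) 1 > 0 ✓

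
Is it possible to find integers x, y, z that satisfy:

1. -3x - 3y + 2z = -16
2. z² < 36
Yes

Take x = 0, y = 6, z = 1. Substituting into each constraint:
  (1) -3(0) - 3(6) + 2(1) = -16 ✓
  (2) z² = (1)² = 1, and 1 < 36 ✓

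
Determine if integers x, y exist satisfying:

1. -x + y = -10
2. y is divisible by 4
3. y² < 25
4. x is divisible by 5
Yes

Take x = 10, y = 0. Substituting into each constraint:
  (1) (-10) + 0 = -10 ✓
  (2) 0 = 4 × 0, remainder 0 ✓
  (3) y² = (0)² = 0, and 0 < 25 ✓
  (4) 10 = 5 × 2, remainder 0 ✓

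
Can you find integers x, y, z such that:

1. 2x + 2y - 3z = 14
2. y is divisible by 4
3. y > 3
Yes

Take x = 0, y = 4, z = -2. Substituting into each constraint:
  (1) 2(0) + 2(4) - 3(-2) = 14 ✓
  (2) 4 = 4 × 1, remainder 0 ✓
  (3) 4 > 3 ✓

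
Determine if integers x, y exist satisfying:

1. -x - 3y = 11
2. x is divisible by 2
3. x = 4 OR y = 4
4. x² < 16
No

The full constraint system is jointly infeasible over the integers. Each constraint and what it forces:

  - -x - 3y = 11: is a linear equation tying the variables together
  - x is divisible by 2: restricts x to multiples of 2
  - x = 4 OR y = 4: forces a choice: either x = 4 or y = 4
  - x² < 16: restricts x to |x| ≤ 3

Split on the disjunction (x = 4 OR y = 4):
  • If x = 4: this contradicts x² < 16, which requires |x| ≤ 3.
  • If y = 4: with y = 4, writing x = 2x', every remaining term of the linear equation is divisible by 2, so the left side is ≡ 0 (mod 2); but the right side 23 ≡ 1 (mod 2). No integers can satisfy it.
Both branches are infeasible, so the system has no integer solution.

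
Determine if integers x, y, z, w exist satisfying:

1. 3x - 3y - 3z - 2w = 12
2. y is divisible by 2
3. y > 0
Yes

Take x = 6, y = 2, z = 0, w = 0. Substituting into each constraint:
  (1) 3(6) - 3(2) - 3(0) - 2(0) = 12 ✓
  (2) 2 = 2 × 1, remainder 0 ✓
  (3) 2 > 0 ✓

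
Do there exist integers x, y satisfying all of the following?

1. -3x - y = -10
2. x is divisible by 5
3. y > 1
Yes

Take x = 0, y = 10. Substituting into each constraint:
  (1) -3(0) + (-10) = -10 ✓
  (2) 0 = 5 × 0, remainder 0 ✓
  (3) 10 > 1 ✓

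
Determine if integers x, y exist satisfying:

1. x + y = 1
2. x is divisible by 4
Yes

Take x = 0, y = 1. Substituting into each constraint:
  (1) 0 + 1 = 1 ✓
  (2) 0 = 4 × 0, remainder 0 ✓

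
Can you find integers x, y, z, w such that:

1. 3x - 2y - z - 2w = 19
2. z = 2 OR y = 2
Yes

Take x = 0, y = 2, z = -1, w = -11. Substituting into each constraint:
  (1) 3(0) - 2(2) + 1 - 2(-11) = 19 ✓
  (2) y = 2, target 2 ✓ (second branch holds)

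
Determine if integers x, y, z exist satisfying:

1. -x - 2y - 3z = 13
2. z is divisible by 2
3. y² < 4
Yes

Take x = -13, y = 0, z = 0. Substituting into each constraint:
  (1) 13 - 2(0) - 3(0) = 13 ✓
  (2) 0 = 2 × 0, remainder 0 ✓
  (3) y² = (0)² = 0, and 0 < 4 ✓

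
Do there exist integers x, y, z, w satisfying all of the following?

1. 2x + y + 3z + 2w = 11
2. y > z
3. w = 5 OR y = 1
Yes

Take x = 0, y = 1, z = 0, w = 5. Substituting into each constraint:
  (1) 2(0) + 1 + 3(0) + 2(5) = 11 ✓
  (2) 1 > 0 ✓
  (3) w = 5, target 5 ✓ (first branch holds)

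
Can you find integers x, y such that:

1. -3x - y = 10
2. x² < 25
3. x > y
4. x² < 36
Yes

Take x = 0, y = -10. Substituting into each constraint:
  (1) -3(0) + 10 = 10 ✓
  (2) x² = (0)² = 0, and 0 < 25 ✓
  (3) 0 > -10 ✓
  (4) x² = (0)² = 0, and 0 < 36 ✓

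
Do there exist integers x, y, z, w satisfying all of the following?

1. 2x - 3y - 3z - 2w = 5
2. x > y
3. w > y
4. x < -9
Yes

Take x = -11, y = -12, z = 3, w = 0. Substituting into each constraint:
  (1) 2(-11) - 3(-12) - 3(3) - 2(0) = 5 ✓
  (2) -11 > -12 ✓
  (3) 0 > -12 ✓
  (4) -11 < -9 ✓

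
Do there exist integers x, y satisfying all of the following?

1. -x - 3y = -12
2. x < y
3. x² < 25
Yes

Take x = 0, y = 4. Substituting into each constraint:
  (1) 0 - 3(4) = -12 ✓
  (2) 0 < 4 ✓
  (3) x² = (0)² = 0, and 0 < 25 ✓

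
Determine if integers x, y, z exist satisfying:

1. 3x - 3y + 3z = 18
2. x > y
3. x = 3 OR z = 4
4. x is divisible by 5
Yes

Take x = 0, y = -2, z = 4. Substituting into each constraint:
  (1) 3(0) - 3(-2) + 3(4) = 18 ✓
  (2) 0 > -2 ✓
  (3) z = 4, target 4 ✓ (second branch holds)
  (4) 0 = 5 × 0, remainder 0 ✓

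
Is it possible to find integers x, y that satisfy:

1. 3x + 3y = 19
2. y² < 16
No

Even the single constraint (3x + 3y = 19) is infeasible over the integers.

  - 3x + 3y = 19: every term on the left is divisible by 3, so the LHS ≡ 0 (mod 3), but the RHS 19 is not — no integer solution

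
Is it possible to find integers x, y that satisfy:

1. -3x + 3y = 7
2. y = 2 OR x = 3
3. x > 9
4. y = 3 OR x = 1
No

Even the single constraint (-3x + 3y = 7) is infeasible over the integers.

  - -3x + 3y = 7: every term on the left is divisible by 3, so the LHS ≡ 0 (mod 3), but the RHS 7 is not — no integer solution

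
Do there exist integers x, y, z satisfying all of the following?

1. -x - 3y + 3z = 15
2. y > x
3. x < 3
Yes

Take x = 0, y = 1, z = 6. Substituting into each constraint:
  (1) 0 - 3(1) + 3(6) = 15 ✓
  (2) 1 > 0 ✓
  (3) 0 < 3 ✓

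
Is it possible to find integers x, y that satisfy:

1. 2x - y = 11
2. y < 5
Yes

Take x = 6, y = 1. Substituting into each constraint:
  (1) 2(6) + (-1) = 11 ✓
  (2) 1 < 5 ✓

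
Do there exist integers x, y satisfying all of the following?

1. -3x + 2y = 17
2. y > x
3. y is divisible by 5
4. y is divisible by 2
Yes

Take x = 1, y = 10. Substituting into each constraint:
  (1) -3(1) + 2(10) = 17 ✓
  (2) 10 > 1 ✓
  (3) 10 = 5 × 2, remainder 0 ✓
  (4) 10 = 2 × 5, remainder 0 ✓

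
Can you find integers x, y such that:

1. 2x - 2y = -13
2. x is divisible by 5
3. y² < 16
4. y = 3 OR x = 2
No

Even the single constraint (2x - 2y = -13) is infeasible over the integers.

  - 2x - 2y = -13: every term on the left is divisible by 2, so the LHS ≡ 0 (mod 2), but the RHS -13 is not — no integer solution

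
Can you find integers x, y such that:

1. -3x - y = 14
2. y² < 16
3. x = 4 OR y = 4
No

The full constraint system is jointly infeasible over the integers. Each constraint and what it forces:

  - -3x - y = 14: is a linear equation tying the variables together
  - y² < 16: restricts y to |y| ≤ 3
  - x = 4 OR y = 4: forces a choice: either x = 4 or y = 4

Split on the disjunction (x = 4 OR y = 4):
  • If x = 4: the equation forces y = -26, but y² < 16 requires |y| ≤ 3.
  • If y = 4: this contradicts y² < 16, which requires |y| ≤ 3.
Both branches are infeasible, so the system has no integer solution.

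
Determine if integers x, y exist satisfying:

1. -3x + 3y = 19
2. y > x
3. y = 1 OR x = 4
No

Even the single constraint (-3x + 3y = 19) is infeasible over the integers.

  - -3x + 3y = 19: every term on the left is divisible by 3, so the LHS ≡ 0 (mod 3), but the RHS 19 is not — no integer solution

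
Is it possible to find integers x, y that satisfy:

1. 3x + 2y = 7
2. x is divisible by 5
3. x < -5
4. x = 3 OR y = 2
No

A contradictory subset is {3x + 2y = 7, x < -5, x = 3 OR y = 2}. No integer assignment can satisfy these jointly:

  - 3x + 2y = 7: is a linear equation tying the variables together
  - x < -5: bounds one variable relative to a constant
  - x = 3 OR y = 2: forces a choice: either x = 3 or y = 2

Split on the disjunction (x = 3 OR y = 2):
  • If x = 3: this contradicts the bound x ≤ -6.
  • If y = 2: the equation forces x = 1, which contradicts the bound x ≤ -6.
Both branches are infeasible, so the system has no integer solution.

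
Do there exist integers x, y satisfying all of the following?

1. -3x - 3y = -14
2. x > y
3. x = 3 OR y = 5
No

Even the single constraint (-3x - 3y = -14) is infeasible over the integers.

  - -3x - 3y = -14: every term on the left is divisible by 3, so the LHS ≡ 0 (mod 3), but the RHS -14 is not — no integer solution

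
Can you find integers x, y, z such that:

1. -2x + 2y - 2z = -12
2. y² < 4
Yes

Take x = 0, y = 0, z = 6. Substituting into each constraint:
  (1) -2(0) + 2(0) - 2(6) = -12 ✓
  (2) y² = (0)² = 0, and 0 < 4 ✓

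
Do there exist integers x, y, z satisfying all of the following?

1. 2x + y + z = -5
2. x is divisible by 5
Yes

Take x = 0, y = -5, z = 0. Substituting into each constraint:
  (1) 2(0) + (-5) + 0 = -5 ✓
  (2) 0 = 5 × 0, remainder 0 ✓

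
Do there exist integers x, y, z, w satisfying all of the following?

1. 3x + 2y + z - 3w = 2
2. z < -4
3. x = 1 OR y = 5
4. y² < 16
Yes

Take x = 1, y = 0, z = -7, w = -2. Substituting into each constraint:
  (1) 3(1) + 2(0) + (-7) - 3(-2) = 2 ✓
  (2) -7 < -4 ✓
  (3) x = 1, target 1 ✓ (first branch holds)
  (4) y² = (0)² = 0, and 0 < 16 ✓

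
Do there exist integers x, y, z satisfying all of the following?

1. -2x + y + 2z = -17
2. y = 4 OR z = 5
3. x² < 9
Yes

Take x = 0, y = -27, z = 5. Substituting into each constraint:
  (1) -2(0) + (-27) + 2(5) = -17 ✓
  (2) z = 5, target 5 ✓ (second branch holds)
  (3) x² = (0)² = 0, and 0 < 9 ✓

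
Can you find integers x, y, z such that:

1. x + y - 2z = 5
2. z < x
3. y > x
Yes

Take x = 0, y = 1, z = -2. Substituting into each constraint:
  (1) 0 + 1 - 2(-2) = 5 ✓
  (2) -2 < 0 ✓
  (3) 1 > 0 ✓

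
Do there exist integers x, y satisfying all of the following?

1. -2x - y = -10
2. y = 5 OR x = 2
Yes

Take x = 2, y = 6. Substituting into each constraint:
  (1) -2(2) + (-6) = -10 ✓
  (2) x = 2, target 2 ✓ (second branch holds)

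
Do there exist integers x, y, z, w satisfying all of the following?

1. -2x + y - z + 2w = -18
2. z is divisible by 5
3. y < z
Yes

Take x = 8, y = -2, z = 0, w = 0. Substituting into each constraint:
  (1) -2(8) + (-2) + 0 + 2(0) = -18 ✓
  (2) 0 = 5 × 0, remainder 0 ✓
  (3) -2 < 0 ✓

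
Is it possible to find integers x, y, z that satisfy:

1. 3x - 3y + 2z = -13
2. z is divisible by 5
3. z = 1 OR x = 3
Yes

Take x = 3, y = -6, z = -20. Substituting into each constraint:
  (1) 3(3) - 3(-6) + 2(-20) = -13 ✓
  (2) -20 = 5 × -4, remainder 0 ✓
  (3) x = 3, target 3 ✓ (second branch holds)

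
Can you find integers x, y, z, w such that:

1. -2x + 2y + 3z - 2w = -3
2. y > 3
Yes

Take x = 0, y = 4, z = 1, w = 7. Substituting into each constraint:
  (1) -2(0) + 2(4) + 3(1) - 2(7) = -3 ✓
  (2) 4 > 3 ✓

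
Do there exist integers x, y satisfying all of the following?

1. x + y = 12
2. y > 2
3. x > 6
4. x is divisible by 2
Yes

Take x = 8, y = 4. Substituting into each constraint:
  (1) 8 + 4 = 12 ✓
  (2) 4 > 2 ✓
  (3) 8 > 6 ✓
  (4) 8 = 2 × 4, remainder 0 ✓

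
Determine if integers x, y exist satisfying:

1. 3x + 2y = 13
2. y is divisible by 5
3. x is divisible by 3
Yes

Take x = 21, y = -25. Substituting into each constraint:
  (1) 3(21) + 2(-25) = 13 ✓
  (2) -25 = 5 × -5, remainder 0 ✓
  (3) 21 = 3 × 7, remainder 0 ✓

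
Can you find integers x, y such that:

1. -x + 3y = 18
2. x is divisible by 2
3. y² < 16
Yes

Take x = -12, y = 2. Substituting into each constraint:
  (1) 12 + 3(2) = 18 ✓
  (2) -12 = 2 × -6, remainder 0 ✓
  (3) y² = (2)² = 4, and 4 < 16 ✓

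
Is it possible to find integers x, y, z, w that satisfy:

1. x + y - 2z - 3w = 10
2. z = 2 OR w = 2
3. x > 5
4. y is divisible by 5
Yes

Take x = 8, y = 0, z = 2, w = -2. Substituting into each constraint:
  (1) 8 + 0 - 2(2) - 3(-2) = 10 ✓
  (2) z = 2, target 2 ✓ (first branch holds)
  (3) 8 > 5 ✓
  (4) 0 = 5 × 0, remainder 0 ✓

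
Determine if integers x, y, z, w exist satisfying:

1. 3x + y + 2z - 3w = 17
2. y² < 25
Yes

Take x = 5, y = 2, z = 0, w = 0. Substituting into each constraint:
  (1) 3(5) + 2 + 2(0) - 3(0) = 17 ✓
  (2) y² = (2)² = 4, and 4 < 25 ✓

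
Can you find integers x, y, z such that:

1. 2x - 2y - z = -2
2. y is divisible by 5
Yes

Take x = 0, y = 0, z = 2. Substituting into each constraint:
  (1) 2(0) - 2(0) + (-2) = -2 ✓
  (2) 0 = 5 × 0, remainder 0 ✓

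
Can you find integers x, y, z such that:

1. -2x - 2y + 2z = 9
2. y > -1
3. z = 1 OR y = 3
No

Even the single constraint (-2x - 2y + 2z = 9) is infeasible over the integers.

  - -2x - 2y + 2z = 9: every term on the left is divisible by 2, so the LHS ≡ 0 (mod 2), but the RHS 9 is not — no integer solution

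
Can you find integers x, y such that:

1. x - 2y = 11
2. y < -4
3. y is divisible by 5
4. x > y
Yes

Take x = 1, y = -5. Substituting into each constraint:
  (1) 1 - 2(-5) = 11 ✓
  (2) -5 < -4 ✓
  (3) -5 = 5 × -1, remainder 0 ✓
  (4) 1 > -5 ✓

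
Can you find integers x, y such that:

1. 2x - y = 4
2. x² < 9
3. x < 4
Yes

Take x = 2, y = 0. Substituting into each constraint:
  (1) 2(2) + 0 = 4 ✓
  (2) x² = (2)² = 4, and 4 < 9 ✓
  (3) 2 < 4 ✓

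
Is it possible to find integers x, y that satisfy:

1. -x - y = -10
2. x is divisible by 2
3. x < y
Yes

Take x = 0, y = 10. Substituting into each constraint:
  (1) 0 + (-10) = -10 ✓
  (2) 0 = 2 × 0, remainder 0 ✓
  (3) 0 < 10 ✓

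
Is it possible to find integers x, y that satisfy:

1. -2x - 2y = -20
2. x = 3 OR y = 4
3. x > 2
Yes

Take x = 3, y = 7. Substituting into each constraint:
  (1) -2(3) - 2(7) = -20 ✓
  (2) x = 3, target 3 ✓ (first branch holds)
  (3) 3 > 2 ✓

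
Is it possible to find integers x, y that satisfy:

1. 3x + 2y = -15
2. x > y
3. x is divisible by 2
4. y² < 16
No

A contradictory subset is {3x + 2y = -15, x is divisible by 2}. No integer assignment can satisfy these jointly:

  - 3x + 2y = -15: is a linear equation tying the variables together
  - x is divisible by 2: restricts x to multiples of 2

Modular obstruction: writing x = 2x', every remaining term of the linear equation is divisible by 2, so the left side is ≡ 0 (mod 2); but the right side -15 ≡ 1 (mod 2). No integers can satisfy it.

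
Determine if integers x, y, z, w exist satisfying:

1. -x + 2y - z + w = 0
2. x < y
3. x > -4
Yes

Take x = 0, y = 1, z = 2, w = 0. Substituting into each constraint:
  (1) 0 + 2(1) + (-2) + 0 = 0 ✓
  (2) 0 < 1 ✓
  (3) 0 > -4 ✓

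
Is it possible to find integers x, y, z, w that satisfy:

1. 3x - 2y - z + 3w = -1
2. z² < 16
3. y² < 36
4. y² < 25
Yes

Take x = 1, y = 2, z = 0, w = 0. Substituting into each constraint:
  (1) 3(1) - 2(2) + 0 + 3(0) = -1 ✓
  (2) z² = (0)² = 0, and 0 < 16 ✓
  (3) y² = (2)² = 4, and 4 < 36 ✓
  (4) y² = (2)² = 4, and 4 < 25 ✓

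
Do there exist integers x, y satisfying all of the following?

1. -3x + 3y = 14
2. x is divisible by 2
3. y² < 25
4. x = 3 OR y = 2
No

Even the single constraint (-3x + 3y = 14) is infeasible over the integers.

  - -3x + 3y = 14: every term on the left is divisible by 3, so the LHS ≡ 0 (mod 3), but the RHS 14 is not — no integer solution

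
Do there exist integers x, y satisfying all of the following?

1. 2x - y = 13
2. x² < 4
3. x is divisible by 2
Yes

Take x = 0, y = -13. Substituting into each constraint:
  (1) 2(0) + 13 = 13 ✓
  (2) x² = (0)² = 0, and 0 < 4 ✓
  (3) 0 = 2 × 0, remainder 0 ✓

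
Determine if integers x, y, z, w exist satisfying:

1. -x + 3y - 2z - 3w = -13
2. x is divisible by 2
Yes

Take x = -2, y = -5, z = 0, w = 0. Substituting into each constraint:
  (1) 2 + 3(-5) - 2(0) - 3(0) = -13 ✓
  (2) -2 = 2 × -1, remainder 0 ✓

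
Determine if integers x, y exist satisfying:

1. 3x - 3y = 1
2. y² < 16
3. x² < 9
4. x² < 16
No

Even the single constraint (3x - 3y = 1) is infeasible over the integers.

  - 3x - 3y = 1: every term on the left is divisible by 3, so the LHS ≡ 0 (mod 3), but the RHS 1 is not — no integer solution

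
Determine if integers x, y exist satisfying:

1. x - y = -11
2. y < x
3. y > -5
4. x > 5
No

A contradictory subset is {x - y = -11, y < x}. No integer assignment can satisfy these jointly:

  - x - y = -11: is a linear equation tying the variables together
  - y < x: bounds one variable relative to another variable

From the equation, x − y = -11, i.e. x − y = -11; but x > y requires x − y ≥ 1. Contradiction.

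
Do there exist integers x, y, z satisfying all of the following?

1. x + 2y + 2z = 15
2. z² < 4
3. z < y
Yes

Take x = 13, y = 1, z = 0. Substituting into each constraint:
  (1) 13 + 2(1) + 2(0) = 15 ✓
  (2) z² = (0)² = 0, and 0 < 4 ✓
  (3) 0 < 1 ✓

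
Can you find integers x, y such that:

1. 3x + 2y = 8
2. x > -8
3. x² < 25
Yes

Take x = 0, y = 4. Substituting into each constraint:
  (1) 3(0) + 2(4) = 8 ✓
  (2) 0 > -8 ✓
  (3) x² = (0)² = 0, and 0 < 25 ✓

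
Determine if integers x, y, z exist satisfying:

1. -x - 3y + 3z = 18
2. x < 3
Yes

Take x = -18, y = 0, z = 0. Substituting into each constraint:
  (1) 18 - 3(0) + 3(0) = 18 ✓
  (2) -18 < 3 ✓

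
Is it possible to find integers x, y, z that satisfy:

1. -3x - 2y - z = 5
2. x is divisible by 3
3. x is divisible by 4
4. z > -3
Yes

Take x = 0, y = -3, z = 1. Substituting into each constraint:
  (1) -3(0) - 2(-3) + (-1) = 5 ✓
  (2) 0 = 3 × 0, remainder 0 ✓
  (3) 0 = 4 × 0, remainder 0 ✓
  (4) 1 > -3 ✓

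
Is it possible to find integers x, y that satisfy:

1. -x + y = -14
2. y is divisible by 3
Yes

Take x = 14, y = 0. Substituting into each constraint:
  (1) (-14) + 0 = -14 ✓
  (2) 0 = 3 × 0, remainder 0 ✓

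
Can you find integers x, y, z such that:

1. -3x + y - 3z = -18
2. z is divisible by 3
Yes

Take x = 0, y = -18, z = 0. Substituting into each constraint:
  (1) -3(0) + (-18) - 3(0) = -18 ✓
  (2) 0 = 3 × 0, remainder 0 ✓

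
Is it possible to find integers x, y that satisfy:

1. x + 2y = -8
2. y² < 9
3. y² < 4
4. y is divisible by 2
Yes

Take x = -8, y = 0. Substituting into each constraint:
  (1) (-8) + 2(0) = -8 ✓
  (2) y² = (0)² = 0, and 0 < 9 ✓
  (3) y² = (0)² = 0, and 0 < 4 ✓
  (4) 0 = 2 × 0, remainder 0 ✓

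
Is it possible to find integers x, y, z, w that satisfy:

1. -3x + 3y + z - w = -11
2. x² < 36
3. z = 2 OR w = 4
Yes

Take x = 4, y = 0, z = 2, w = 1. Substituting into each constraint:
  (1) -3(4) + 3(0) + 2 + (-1) = -11 ✓
  (2) x² = (4)² = 16, and 16 < 36 ✓
  (3) z = 2, target 2 ✓ (first branch holds)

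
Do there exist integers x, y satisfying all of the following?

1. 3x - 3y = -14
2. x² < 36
No

Even the single constraint (3x - 3y = -14) is infeasible over the integers.

  - 3x - 3y = -14: every term on the left is divisible by 3, so the LHS ≡ 0 (mod 3), but the RHS -14 is not — no integer solution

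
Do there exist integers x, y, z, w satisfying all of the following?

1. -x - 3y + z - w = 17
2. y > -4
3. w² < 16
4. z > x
Yes

Take x = -8, y = -3, z = 0, w = 0. Substituting into each constraint:
  (1) 8 - 3(-3) + 0 + 0 = 17 ✓
  (2) -3 > -4 ✓
  (3) w² = (0)² = 0, and 0 < 16 ✓
  (4) 0 > -8 ✓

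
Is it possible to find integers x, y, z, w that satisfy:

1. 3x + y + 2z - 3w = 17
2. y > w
Yes

Take x = 0, y = 0, z = 7, w = -1. Substituting into each constraint:
  (1) 3(0) + 0 + 2(7) - 3(-1) = 17 ✓
  (2) 0 > -1 ✓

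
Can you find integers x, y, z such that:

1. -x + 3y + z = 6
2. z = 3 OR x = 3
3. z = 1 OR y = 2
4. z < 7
Yes

Take x = 3, y = 2, z = 3. Substituting into each constraint:
  (1) (-3) + 3(2) + 3 = 6 ✓
  (2) z = 3, target 3 ✓ (first branch holds)
  (3) y = 2, target 2 ✓ (second branch holds)
  (4) 3 < 7 ✓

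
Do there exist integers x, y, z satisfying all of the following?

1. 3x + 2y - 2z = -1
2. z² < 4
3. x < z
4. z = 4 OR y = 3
Yes

Take x = -3, y = 3, z = -1. Substituting into each constraint:
  (1) 3(-3) + 2(3) - 2(-1) = -1 ✓
  (2) z² = (-1)² = 1, and 1 < 4 ✓
  (3) -3 < -1 ✓
  (4) y = 3, target 3 ✓ (second branch holds)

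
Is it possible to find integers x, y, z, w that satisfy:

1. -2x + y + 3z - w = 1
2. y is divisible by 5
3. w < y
Yes

Take x = 0, y = 0, z = 0, w = -1. Substituting into each constraint:
  (1) -2(0) + 0 + 3(0) + 1 = 1 ✓
  (2) 0 = 5 × 0, remainder 0 ✓
  (3) -1 < 0 ✓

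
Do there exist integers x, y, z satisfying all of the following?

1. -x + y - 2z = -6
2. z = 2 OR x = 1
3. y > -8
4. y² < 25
Yes

Take x = 0, y = -2, z = 2. Substituting into each constraint:
  (1) 0 + (-2) - 2(2) = -6 ✓
  (2) z = 2, target 2 ✓ (first branch holds)
  (3) -2 > -8 ✓
  (4) y² = (-2)² = 4, and 4 < 25 ✓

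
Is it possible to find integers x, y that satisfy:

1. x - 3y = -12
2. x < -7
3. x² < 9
No

A contradictory subset is {x < -7, x² < 9}. No integer assignment can satisfy these jointly:

  - x < -7: bounds one variable relative to a constant
  - x² < 9: restricts x to |x| ≤ 2

Direct contradiction: the bounds on x require x ≥ -2 and x ≤ -8 simultaneously, which is empty.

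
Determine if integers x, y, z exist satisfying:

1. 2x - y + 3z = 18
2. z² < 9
Yes

Take x = 9, y = 0, z = 0. Substituting into each constraint:
  (1) 2(9) + 0 + 3(0) = 18 ✓
  (2) z² = (0)² = 0, and 0 < 9 ✓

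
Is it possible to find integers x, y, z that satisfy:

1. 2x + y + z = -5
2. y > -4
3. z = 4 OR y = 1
Yes

Take x = -3, y = -3, z = 4. Substituting into each constraint:
  (1) 2(-3) + (-3) + 4 = -5 ✓
  (2) -3 > -4 ✓
  (3) z = 4, target 4 ✓ (first branch holds)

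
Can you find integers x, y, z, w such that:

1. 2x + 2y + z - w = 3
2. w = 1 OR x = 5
Yes

Take x = 5, y = 0, z = -7, w = 0. Substituting into each constraint:
  (1) 2(5) + 2(0) + (-7) + 0 = 3 ✓
  (2) x = 5, target 5 ✓ (second branch holds)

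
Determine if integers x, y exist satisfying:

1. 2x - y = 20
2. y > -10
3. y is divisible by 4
Yes

Take x = 10, y = 0. Substituting into each constraint:
  (1) 2(10) + 0 = 20 ✓
  (2) 0 > -10 ✓
  (3) 0 = 4 × 0, remainder 0 ✓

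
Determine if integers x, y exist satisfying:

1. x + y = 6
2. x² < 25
Yes

Take x = 0, y = 6. Substituting into each constraint:
  (1) 0 + 6 = 6 ✓
  (2) x² = (0)² = 0, and 0 < 25 ✓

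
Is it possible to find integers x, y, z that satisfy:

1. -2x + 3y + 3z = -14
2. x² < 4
Yes

Take x = 1, y = 7, z = -11. Substituting into each constraint:
  (1) -2(1) + 3(7) + 3(-11) = -14 ✓
  (2) x² = (1)² = 1, and 1 < 4 ✓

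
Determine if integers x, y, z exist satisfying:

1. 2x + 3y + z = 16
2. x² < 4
Yes

Take x = 0, y = 0, z = 16. Substituting into each constraint:
  (1) 2(0) + 3(0) + 16 = 16 ✓
  (2) x² = (0)² = 0, and 0 < 4 ✓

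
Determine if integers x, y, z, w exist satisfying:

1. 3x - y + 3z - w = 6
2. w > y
Yes

Take x = 0, y = 1, z = 3, w = 2. Substituting into each constraint:
  (1) 3(0) + (-1) + 3(3) + (-2) = 6 ✓
  (2) 2 > 1 ✓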